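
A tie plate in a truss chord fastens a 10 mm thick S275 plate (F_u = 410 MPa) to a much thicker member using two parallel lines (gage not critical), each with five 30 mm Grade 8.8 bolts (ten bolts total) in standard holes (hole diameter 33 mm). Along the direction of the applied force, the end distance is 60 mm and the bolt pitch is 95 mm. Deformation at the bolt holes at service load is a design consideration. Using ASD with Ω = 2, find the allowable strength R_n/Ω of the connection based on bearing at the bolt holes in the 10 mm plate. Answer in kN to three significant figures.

Per bolt r_n = 1.2 l_c t F_u ≤ 2.4 d t F_u; upper limit = 2.4 × 30 × 10 × 410 / 1000 = 295.2 kN.
Edge bolt: l_c = 60 − 33/2 = 43.5 mm → 1.2 × 43.5 × 10 × 410 / 1000 = 214 → r_n = 214 kN.
Interior bolts: l_c = 95 − 33 = 62 mm → 1.2 × 62 × 10 × 410 / 1000 = 305 → r_n = 295.2 kN.
R_n = 2 × 214 + 8 × 295.2 = 2790 kN.
Allowable strength R_n/Ω = 2790 / 2 = 1390 kN.

1390 kN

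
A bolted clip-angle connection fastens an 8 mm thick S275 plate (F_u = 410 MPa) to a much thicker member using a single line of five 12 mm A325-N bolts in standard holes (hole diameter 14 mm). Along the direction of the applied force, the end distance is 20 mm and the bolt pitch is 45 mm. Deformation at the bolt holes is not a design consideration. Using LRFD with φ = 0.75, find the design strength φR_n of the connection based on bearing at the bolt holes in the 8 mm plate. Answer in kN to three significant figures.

Per bolt r_n = 1.5 l_c t F_u ≤ 3.0 d t F_u; upper limit = 3.0 × 12 × 8 × 410 / 1000 = 118.1 kN.
Edge bolt: l_c = 20 − 14/2 = 13 mm → 1.5 × 13 × 8 × 410 / 1000 = 63.96 → r_n = 63.96 kN.
Interior bolts: l_c = 45 − 14 = 31 mm → 1.5 × 31 × 8 × 410 / 1000 = 152.5 → r_n = 118.1 kN.
R_n = 1 × 63.96 + 4 × 118.1 = 536.3 kN.
Design strength φR_n = 0.75 × 536.3 = 402 kN.

402 kN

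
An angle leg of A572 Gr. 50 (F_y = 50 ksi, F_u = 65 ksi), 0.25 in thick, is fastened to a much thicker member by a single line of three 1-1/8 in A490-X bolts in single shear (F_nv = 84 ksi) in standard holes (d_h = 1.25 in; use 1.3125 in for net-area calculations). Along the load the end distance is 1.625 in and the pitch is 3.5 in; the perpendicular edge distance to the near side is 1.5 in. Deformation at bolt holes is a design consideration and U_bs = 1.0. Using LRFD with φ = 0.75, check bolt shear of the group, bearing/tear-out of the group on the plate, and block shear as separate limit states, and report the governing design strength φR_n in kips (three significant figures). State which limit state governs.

49.4 kips (block shear governs)

Bolt shear: A_b = π·1.125²/4 = 0.994 in²; R_n = 84 × 0.994 × 3 × 1 = 250.5 kips → 0.75 × 250.5 = 188 kips.
Bearing: edge l_c = 1, r_n = 19.5 kips; interior l_c = 2.25, r_n = 43.87 kips; R_n = 19.5 + 2·43.87 = 107.2 kips → 80.4 kips.
Block shear: A_gv = 2.156, A_nv = 1.336, A_nt = 0.2109 in²; R_n = min(0.6F_uA_nv, 0.6F_yA_gv) + U_bs·F_u·A_nt = 65.81 kips → 49.4 kips.
Block shear governs: 49.4 kips.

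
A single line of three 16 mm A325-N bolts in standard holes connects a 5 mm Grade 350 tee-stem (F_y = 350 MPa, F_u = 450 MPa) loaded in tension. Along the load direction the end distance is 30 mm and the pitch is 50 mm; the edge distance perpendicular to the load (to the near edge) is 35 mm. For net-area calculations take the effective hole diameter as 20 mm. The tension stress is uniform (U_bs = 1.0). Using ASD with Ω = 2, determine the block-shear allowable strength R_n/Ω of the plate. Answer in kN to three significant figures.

82.1 kN

Shear plane L_v = 30 + 2·50 = 130 mm; A_gv = 130 × 5 = 650 mm².
A_nv = (130 − 2.5·20) × 5 = 400 mm².
A_nt = (35 − 0.5·20) × 5 = 125 mm².
0.6 F_u A_nv = 108 kN; 0.6 F_y A_gv = 136.5 kN → shear rupture governs the shear term.
R_n = 108 + 1.0 × 450 × 125 / 1000 = 164.2 kN.
Allowable strength R_n/Ω = 164.2 / 2 = 82.1 kN.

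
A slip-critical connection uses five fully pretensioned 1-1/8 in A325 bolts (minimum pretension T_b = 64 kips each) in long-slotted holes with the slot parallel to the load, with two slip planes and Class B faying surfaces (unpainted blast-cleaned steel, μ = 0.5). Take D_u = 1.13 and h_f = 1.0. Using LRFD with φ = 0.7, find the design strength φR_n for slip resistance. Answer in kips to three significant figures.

253 kips

R_n = μ · D_u · h_f · T_b · n_s · n_b = 0.5 × 1.13 × 1.0 × 64 × 2 × 5 = 361.6 kips.
Design strength φR_n = 0.7 × 361.6 = 253 kips.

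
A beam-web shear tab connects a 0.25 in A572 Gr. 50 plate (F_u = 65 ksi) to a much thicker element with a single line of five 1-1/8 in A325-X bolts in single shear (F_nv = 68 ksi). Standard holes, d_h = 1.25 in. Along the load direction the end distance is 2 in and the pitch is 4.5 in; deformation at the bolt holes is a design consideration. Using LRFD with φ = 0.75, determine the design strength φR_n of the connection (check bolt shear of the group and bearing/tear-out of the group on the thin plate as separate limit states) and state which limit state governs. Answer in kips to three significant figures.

Bolt shear: A_b = π·1.125²/4 = 0.994 in²; R_n = 68 × 0.994 × 5 × 1 = 338 kips → 0.75 × 338 = 253 kips.
Bearing (1.2 l_c t F_u ≤ 2.4 d t F_u): upper limit = 2.4·1.125·0.25·65 = 43.87 kips.
  Edge l_c = 2 − 1.25/2 = 1.375 → r_n = 26.81 kips; interior l_c = 4.5 − 1.25 = 3.25 → r_n = 43.87 kips.
  R_n,bearing = 1·26.81 + 4·43.87 = 202.3 kips → 0.75 × 202.3 = 152 kips.
Bearing governs: 152 kips.

152 kips (bearing governs)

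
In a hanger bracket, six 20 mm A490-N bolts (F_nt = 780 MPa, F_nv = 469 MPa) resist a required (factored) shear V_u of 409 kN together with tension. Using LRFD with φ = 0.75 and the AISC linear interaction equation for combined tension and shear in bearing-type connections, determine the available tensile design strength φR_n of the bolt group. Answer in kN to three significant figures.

A_b = π·20²/4 = 314.2 mm²; f_rv = 409 × 1000 / (6 × 314.2) = 217 MPa.
F'_nt = 1.3 F_nt − (F_nt / φF_nv) f_rv = 1.3·780 − (780/(0.75·469))·217 = 532.8 MPa, capped at F_nt → F'_nt = 532.8 MPa.
R_n = F'_nt · A_b · n = 532.8 × 314.2 × 6 / 1000 = 1004 kN.
Design strength φR_n = 0.75 × 1004 = 753 kN.

753 kN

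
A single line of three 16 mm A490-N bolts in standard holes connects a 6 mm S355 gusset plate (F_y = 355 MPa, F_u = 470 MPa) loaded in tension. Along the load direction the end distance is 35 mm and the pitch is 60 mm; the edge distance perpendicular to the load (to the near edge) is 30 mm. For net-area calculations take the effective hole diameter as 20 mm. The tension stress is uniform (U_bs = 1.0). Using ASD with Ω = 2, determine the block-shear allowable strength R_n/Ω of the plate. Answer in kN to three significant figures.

117 kN

Shear plane L_v = 35 + 2·60 = 155 mm; A_gv = 155 × 6 = 930 mm².
A_nv = (155 − 2.5·20) × 6 = 630 mm².
A_nt = (30 − 0.5·20) × 6 = 120 mm².
0.6 F_u A_nv = 177.7 kN; 0.6 F_y A_gv = 198.1 kN → shear rupture governs the shear term.
R_n = 177.7 + 1.0 × 470 × 120 / 1000 = 234.1 kN.
Allowable strength R_n/Ω = 234.1 / 2 = 117 kN.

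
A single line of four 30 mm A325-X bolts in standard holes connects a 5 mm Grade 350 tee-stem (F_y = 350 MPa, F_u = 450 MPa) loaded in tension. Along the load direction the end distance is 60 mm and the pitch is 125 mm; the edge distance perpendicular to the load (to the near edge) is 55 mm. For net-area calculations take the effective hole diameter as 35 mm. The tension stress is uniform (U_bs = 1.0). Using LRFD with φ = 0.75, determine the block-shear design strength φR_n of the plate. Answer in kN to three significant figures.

380 kN

Shear plane L_v = 60 + 3·125 = 435 mm; A_gv = 435 × 5 = 2175 mm².
A_nv = (435 − 3.5·35) × 5 = 1562 mm².
A_nt = (55 − 0.5·35) × 5 = 187.5 mm².
0.6 F_u A_nv = 421.9 kN; 0.6 F_y A_gv = 456.8 kN → shear rupture governs the shear term.
R_n = 421.9 + 1.0 × 450 × 187.5 / 1000 = 506.2 kN.
Design strength φR_n = 0.75 × 506.2 = 380 kN.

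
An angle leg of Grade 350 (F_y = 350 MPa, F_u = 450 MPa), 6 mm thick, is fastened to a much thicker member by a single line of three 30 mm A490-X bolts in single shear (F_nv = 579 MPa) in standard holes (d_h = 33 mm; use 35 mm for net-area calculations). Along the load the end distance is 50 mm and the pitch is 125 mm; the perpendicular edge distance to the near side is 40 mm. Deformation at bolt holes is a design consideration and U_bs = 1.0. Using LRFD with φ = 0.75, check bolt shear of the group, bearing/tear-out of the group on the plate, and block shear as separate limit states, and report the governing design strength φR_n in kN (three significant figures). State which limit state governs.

304 kN (block shear governs)

Bolt shear: A_b = π·30²/4 = 706.9 mm²; R_n = 579 × 706.9 × 3 × 1 / 1000 = 1228 kN → 0.75 × 1228 = 921 kN.
Bearing: edge l_c = 33.5, r_n = 108.5 kN; interior l_c = 92, r_n = 194.4 kN; R_n = 108.5 + 2·194.4 = 497.3 kN → 373 kN.
Block shear: A_gv = 1800, A_nv = 1275, A_nt = 135 mm²; R_n = min(0.6F_uA_nv, 0.6F_yA_gv) + U_bs·F_u·A_nt = 405 kN → 304 kN.
Block shear governs: 304 kN.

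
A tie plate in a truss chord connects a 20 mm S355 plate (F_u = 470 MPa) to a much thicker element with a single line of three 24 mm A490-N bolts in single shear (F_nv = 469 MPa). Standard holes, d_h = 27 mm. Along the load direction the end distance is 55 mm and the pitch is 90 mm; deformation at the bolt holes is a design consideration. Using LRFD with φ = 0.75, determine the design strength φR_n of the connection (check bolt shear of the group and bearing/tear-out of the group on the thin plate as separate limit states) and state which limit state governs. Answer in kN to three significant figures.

477 kN (bolt shear governs)

Bolt shear: A_b = π·24²/4 = 452.4 mm²; R_n = 469 × 452.4 × 3 × 1 / 1000 = 636.5 kN → 0.75 × 636.5 = 477 kN.
Bearing (1.2 l_c t F_u ≤ 2.4 d t F_u): upper limit = 2.4·24·20·470 / 1000 = 541.4 kN.
  Edge l_c = 55 − 27/2 = 41.5 → r_n = 468.1 kN; interior l_c = 90 − 27 = 63 → r_n = 541.4 kN.
  R_n,bearing = 1·468.1 + 2·541.4 = 1551 kN → 0.75 × 1551 = 1160 kN.
Bolt shear governs: 477 kN.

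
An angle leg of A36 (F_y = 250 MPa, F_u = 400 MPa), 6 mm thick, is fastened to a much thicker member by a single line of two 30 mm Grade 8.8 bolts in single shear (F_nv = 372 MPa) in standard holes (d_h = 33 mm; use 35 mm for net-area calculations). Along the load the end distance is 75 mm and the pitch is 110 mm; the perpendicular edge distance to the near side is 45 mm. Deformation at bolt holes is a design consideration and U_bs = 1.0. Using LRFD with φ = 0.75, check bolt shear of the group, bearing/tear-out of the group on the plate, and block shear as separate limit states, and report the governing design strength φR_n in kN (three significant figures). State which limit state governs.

174 kN (block shear governs)

Bolt shear: A_b = π·30²/4 = 706.9 mm²; R_n = 372 × 706.9 × 2 × 1 / 1000 = 525.9 kN → 0.75 × 525.9 = 394 kN.
Bearing: edge l_c = 58.5, r_n = 168.5 kN; interior l_c = 77, r_n = 172.8 kN; R_n = 168.5 + 1·172.8 = 341.3 kN → 256 kN.
Block shear: A_gv = 1110, A_nv = 795, A_nt = 165 mm²; R_n = min(0.6F_uA_nv, 0.6F_yA_gv) + U_bs·F_u·A_nt = 232.5 kN → 174 kN.
Block shear governs: 174 kN.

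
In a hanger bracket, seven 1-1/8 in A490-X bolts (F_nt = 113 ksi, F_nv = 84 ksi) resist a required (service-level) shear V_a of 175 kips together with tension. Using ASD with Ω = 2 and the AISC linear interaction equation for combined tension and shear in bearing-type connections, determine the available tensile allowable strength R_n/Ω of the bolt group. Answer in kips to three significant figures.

276 kips

A_b = π·1.125²/4 = 0.994 in²; f_rv = 175 / (7 × 0.994) = 25.15 ksi.
F'_nt = 1.3 F_nt − (Ω F_nt / F_nv) f_rv = 1.3·113 − (2·113/84)·25.15 = 79.23 ksi, capped at F_nt → F'_nt = 79.23 ksi.
R_n = F'_nt · A_b · n = 79.23 × 0.994 × 7 = 551.3 kips.
Allowable strength R_n/Ω = 551.3 / 2 = 276 kips.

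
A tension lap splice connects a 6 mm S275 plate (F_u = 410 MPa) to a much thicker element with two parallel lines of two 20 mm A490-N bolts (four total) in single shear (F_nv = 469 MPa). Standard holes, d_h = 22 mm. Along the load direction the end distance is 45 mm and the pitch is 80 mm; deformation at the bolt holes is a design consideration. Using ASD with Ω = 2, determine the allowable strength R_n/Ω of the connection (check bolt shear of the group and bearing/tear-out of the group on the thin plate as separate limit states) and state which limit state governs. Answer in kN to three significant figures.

Bolt shear: A_b = π·20²/4 = 314.2 mm²; R_n = 469 × 314.2 × 4 × 1 / 1000 = 589.4 kN → 589.4 / 2 = 295 kN.
Bearing (1.2 l_c t F_u ≤ 2.4 d t F_u): upper limit = 2.4·20·6·410 / 1000 = 118.1 kN.
  Edge l_c = 45 − 22/2 = 34 → r_n = 100.4 kN; interior l_c = 80 − 22 = 58 → r_n = 118.1 kN.
  R_n,bearing = 2·100.4 + 2·118.1 = 436.9 kN → 436.9 / 2 = 218 kN.
Bearing governs: 218 kN.

218 kN (bearing governs)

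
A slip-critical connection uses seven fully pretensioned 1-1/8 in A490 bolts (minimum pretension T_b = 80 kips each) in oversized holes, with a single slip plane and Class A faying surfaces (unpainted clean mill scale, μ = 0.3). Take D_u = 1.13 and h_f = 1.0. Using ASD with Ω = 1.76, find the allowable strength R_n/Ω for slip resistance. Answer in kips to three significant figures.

R_n = μ · D_u · h_f · T_b · n_s · n_b = 0.3 × 1.13 × 1.0 × 80 × 1 × 7 = 189.8 kips.
Allowable strength R_n/Ω = 189.8 / 1.76 = 108 kips.

108 kips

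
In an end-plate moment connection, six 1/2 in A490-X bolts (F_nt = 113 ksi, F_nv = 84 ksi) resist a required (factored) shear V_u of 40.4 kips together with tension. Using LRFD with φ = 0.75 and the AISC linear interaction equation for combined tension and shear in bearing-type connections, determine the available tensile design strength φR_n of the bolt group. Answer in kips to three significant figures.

A_b = π·0.5²/4 = 0.1963 in²; f_rv = 40.4 / (6 × 0.1963) = 34.29 ksi.
F'_nt = 1.3 F_nt − (F_nt / φF_nv) f_rv = 1.3·113 − (113/(0.75·84))·34.29 = 85.39 ksi, capped at F_nt → F'_nt = 85.39 ksi.
R_n = F'_nt · A_b · n = 85.39 × 0.1963 × 6 = 100.6 kips.
Design strength φR_n = 0.75 × 100.6 = 75.4 kips.

75.4 kips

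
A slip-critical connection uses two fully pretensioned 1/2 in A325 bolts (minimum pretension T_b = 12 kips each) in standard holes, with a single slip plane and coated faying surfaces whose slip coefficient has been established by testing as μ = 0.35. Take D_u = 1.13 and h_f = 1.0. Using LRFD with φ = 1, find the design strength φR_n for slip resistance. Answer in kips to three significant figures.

R_n = μ · D_u · h_f · T_b · n_s · n_b = 0.35 × 1.13 × 1.0 × 12 × 1 × 2 = 9.492 kips.
Design strength φR_n = 1 × 9.492 = 9.49 kips.

9.49 kips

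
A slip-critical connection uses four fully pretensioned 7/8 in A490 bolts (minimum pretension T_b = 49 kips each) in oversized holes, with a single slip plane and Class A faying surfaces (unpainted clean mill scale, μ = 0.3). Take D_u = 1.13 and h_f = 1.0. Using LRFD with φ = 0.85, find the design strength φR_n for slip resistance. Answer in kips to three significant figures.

R_n = μ · D_u · h_f · T_b · n_s · n_b = 0.3 × 1.13 × 1.0 × 49 × 1 × 4 = 66.44 kips.
Design strength φR_n = 0.85 × 66.44 = 56.5 kips.

56.5 kips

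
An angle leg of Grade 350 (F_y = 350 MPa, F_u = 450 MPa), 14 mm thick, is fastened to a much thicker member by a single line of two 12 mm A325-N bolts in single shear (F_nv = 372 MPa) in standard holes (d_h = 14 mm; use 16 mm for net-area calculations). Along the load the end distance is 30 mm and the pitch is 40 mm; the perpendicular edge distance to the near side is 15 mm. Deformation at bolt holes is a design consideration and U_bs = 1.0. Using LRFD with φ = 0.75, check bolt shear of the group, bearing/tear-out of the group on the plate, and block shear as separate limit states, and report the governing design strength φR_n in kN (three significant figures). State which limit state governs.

63.1 kN (bolt shear governs)

Bolt shear: A_b = π·12²/4 = 113.1 mm²; R_n = 372 × 113.1 × 2 × 1 / 1000 = 84.14 kN → 0.75 × 84.14 = 63.1 kN.
Bearing: edge l_c = 23, r_n = 173.9 kN; interior l_c = 26, r_n = 181.4 kN; R_n = 173.9 + 1·181.4 = 355.3 kN → 266 kN.
Block shear: A_gv = 980, A_nv = 644, A_nt = 98 mm²; R_n = min(0.6F_uA_nv, 0.6F_yA_gv) + U_bs·F_u·A_nt = 218 kN → 163 kN.
Bolt shear governs: 63.1 kN.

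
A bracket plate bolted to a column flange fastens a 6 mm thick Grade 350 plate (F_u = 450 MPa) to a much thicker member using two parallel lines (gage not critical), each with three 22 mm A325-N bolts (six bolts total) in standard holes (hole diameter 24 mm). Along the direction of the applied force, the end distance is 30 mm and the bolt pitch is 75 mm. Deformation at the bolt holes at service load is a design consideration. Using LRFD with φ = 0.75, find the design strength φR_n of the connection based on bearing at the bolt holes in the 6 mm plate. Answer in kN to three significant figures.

Per bolt r_n = 1.2 l_c t F_u ≤ 2.4 d t F_u; upper limit = 2.4 × 22 × 6 × 450 / 1000 = 142.6 kN.
Edge bolt: l_c = 30 − 24/2 = 18 mm → 1.2 × 18 × 6 × 450 / 1000 = 58.32 → r_n = 58.32 kN.
Interior bolts: l_c = 75 − 24 = 51 mm → 1.2 × 51 × 6 × 450 / 1000 = 165.2 → r_n = 142.6 kN.
R_n = 2 × 58.32 + 4 × 142.6 = 686.9 kN.
Design strength φR_n = 0.75 × 686.9 = 515 kN.

515 kN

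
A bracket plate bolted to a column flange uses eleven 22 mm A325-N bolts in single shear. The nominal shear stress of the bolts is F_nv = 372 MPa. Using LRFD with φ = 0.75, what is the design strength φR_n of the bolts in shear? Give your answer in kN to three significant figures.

A_b = π × 22² / 4 = 380.1 mm².
R_n = F_nv · A_b · n · n_s = 372 × 380.1 × 11 × 1 / 1000 = 1556 kN.
Design strength φR_n = 0.75 × 1556 = 1170 kN.

1170 kN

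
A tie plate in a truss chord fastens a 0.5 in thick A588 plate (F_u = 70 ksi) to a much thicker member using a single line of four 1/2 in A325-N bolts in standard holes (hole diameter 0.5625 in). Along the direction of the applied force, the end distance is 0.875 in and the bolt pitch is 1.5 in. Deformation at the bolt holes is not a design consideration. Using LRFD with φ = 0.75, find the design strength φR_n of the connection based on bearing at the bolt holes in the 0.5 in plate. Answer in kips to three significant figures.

Per bolt r_n = 1.5 l_c t F_u ≤ 3.0 d t F_u; upper limit = 3.0 × 0.5 × 0.5 × 70 = 52.5 kips.
Edge bolt: l_c = 0.875 − 0.5625/2 = 0.5938 in → 1.5 × 0.5938 × 0.5 × 70 = 31.17 → r_n = 31.17 kips.
Interior bolts: l_c = 1.5 − 0.5625 = 0.9375 in → 1.5 × 0.9375 × 0.5 × 70 = 49.22 → r_n = 49.22 kips.
R_n = 1 × 31.17 + 3 × 49.22 = 178.8 kips.
Design strength φR_n = 0.75 × 178.8 = 134 kips.

134 kips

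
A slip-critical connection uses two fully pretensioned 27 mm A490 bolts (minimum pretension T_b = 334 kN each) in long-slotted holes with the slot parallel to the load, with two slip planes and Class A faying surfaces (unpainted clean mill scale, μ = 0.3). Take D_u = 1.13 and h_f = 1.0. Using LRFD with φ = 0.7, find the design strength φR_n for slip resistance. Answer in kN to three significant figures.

R_n = μ · D_u · h_f · T_b · n_s · n_b = 0.3 × 1.13 × 1.0 × 334 × 2 × 2 = 452.9 kN.
Design strength φR_n = 0.7 × 452.9 = 317 kN.

317 kN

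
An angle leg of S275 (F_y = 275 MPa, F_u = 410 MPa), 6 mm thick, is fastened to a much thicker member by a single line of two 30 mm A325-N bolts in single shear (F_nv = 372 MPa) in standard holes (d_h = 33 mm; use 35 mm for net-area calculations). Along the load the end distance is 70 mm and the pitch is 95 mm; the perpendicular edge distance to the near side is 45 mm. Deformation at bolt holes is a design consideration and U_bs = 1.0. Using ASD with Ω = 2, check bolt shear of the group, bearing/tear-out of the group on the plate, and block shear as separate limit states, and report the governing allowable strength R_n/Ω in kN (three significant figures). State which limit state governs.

116 kN (block shear governs)

Bolt shear: A_b = π·30²/4 = 706.9 mm²; R_n = 372 × 706.9 × 2 × 1 / 1000 = 525.9 kN → 525.9 / 2 = 263 kN.
Bearing: edge l_c = 53.5, r_n = 157.9 kN; interior l_c = 62, r_n = 177.1 kN; R_n = 157.9 + 1·177.1 = 335.1 kN → 168 kN.
Block shear: A_gv = 990, A_nv = 675, A_nt = 165 mm²; R_n = min(0.6F_uA_nv, 0.6F_yA_gv) + U_bs·F_u·A_nt = 231 kN → 116 kN.
Block shear governs: 116 kN.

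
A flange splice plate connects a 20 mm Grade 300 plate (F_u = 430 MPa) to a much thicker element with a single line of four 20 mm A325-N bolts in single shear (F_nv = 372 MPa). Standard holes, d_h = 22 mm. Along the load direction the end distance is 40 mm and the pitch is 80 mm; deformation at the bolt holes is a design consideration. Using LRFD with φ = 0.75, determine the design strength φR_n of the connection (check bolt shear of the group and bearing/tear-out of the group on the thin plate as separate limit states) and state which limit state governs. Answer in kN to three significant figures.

351 kN (bolt shear governs)

Bolt shear: A_b = π·20²/4 = 314.2 mm²; R_n = 372 × 314.2 × 4 × 1 / 1000 = 467.5 kN → 0.75 × 467.5 = 351 kN.
Bearing (1.2 l_c t F_u ≤ 2.4 d t F_u): upper limit = 2.4·20·20·430 / 1000 = 412.8 kN.
  Edge l_c = 40 − 22/2 = 29 → r_n = 299.3 kN; interior l_c = 80 − 22 = 58 → r_n = 412.8 kN.
  R_n,bearing = 1·299.3 + 3·412.8 = 1538 kN → 0.75 × 1538 = 1150 kN.
Bolt shear governs: 351 kN.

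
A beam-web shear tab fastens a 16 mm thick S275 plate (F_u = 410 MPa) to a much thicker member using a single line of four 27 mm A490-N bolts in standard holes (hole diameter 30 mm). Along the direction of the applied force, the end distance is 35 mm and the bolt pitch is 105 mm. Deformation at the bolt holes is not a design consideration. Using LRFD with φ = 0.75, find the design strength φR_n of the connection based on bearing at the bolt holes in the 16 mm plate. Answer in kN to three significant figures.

Per bolt r_n = 1.5 l_c t F_u ≤ 3.0 d t F_u; upper limit = 3.0 × 27 × 16 × 410 / 1000 = 531.4 kN.
Edge bolt: l_c = 35 − 30/2 = 20 mm → 1.5 × 20 × 16 × 410 / 1000 = 196.8 → r_n = 196.8 kN.
Interior bolts: l_c = 105 − 30 = 75 mm → 1.5 × 75 × 16 × 410 / 1000 = 738 → r_n = 531.4 kN.
R_n = 1 × 196.8 + 3 × 531.4 = 1791 kN.
Design strength φR_n = 0.75 × 1791 = 1340 kN.

1340 kN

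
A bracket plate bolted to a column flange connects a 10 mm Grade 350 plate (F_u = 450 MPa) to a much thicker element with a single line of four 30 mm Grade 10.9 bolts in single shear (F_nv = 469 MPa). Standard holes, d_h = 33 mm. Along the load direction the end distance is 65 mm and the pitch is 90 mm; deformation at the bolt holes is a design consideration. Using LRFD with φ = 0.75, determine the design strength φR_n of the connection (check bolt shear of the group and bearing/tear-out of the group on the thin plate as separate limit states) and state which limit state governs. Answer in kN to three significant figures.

889 kN (bearing governs)

Bolt shear: A_b = π·30²/4 = 706.9 mm²; R_n = 469 × 706.9 × 4 × 1 / 1000 = 1326 kN → 0.75 × 1326 = 995 kN.
Bearing (1.2 l_c t F_u ≤ 2.4 d t F_u): upper limit = 2.4·30·10·450 / 1000 = 324 kN.
  Edge l_c = 65 − 33/2 = 48.5 → r_n = 261.9 kN; interior l_c = 90 − 33 = 57 → r_n = 307.8 kN.
  R_n,bearing = 1·261.9 + 3·307.8 = 1185 kN → 0.75 × 1185 = 889 kN.
Bearing governs: 889 kN.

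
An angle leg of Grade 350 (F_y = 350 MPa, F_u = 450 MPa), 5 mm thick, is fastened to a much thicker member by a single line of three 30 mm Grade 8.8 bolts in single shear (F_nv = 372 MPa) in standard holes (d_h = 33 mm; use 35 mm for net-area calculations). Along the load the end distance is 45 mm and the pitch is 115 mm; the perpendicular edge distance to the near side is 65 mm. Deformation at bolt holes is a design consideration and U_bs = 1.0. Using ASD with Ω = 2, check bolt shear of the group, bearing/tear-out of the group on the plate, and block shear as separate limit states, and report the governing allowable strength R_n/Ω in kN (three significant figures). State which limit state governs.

Bolt shear: A_b = π·30²/4 = 706.9 mm²; R_n = 372 × 706.9 × 3 × 1 / 1000 = 788.9 kN → 788.9 / 2 = 394 kN.
Bearing: edge l_c = 28.5, r_n = 76.95 kN; interior l_c = 82, r_n = 162 kN; R_n = 76.95 + 2·162 = 400.9 kN → 200 kN.
Block shear: A_gv = 1375, A_nv = 937.5, A_nt = 237.5 mm²; R_n = min(0.6F_uA_nv, 0.6F_yA_gv) + U_bs·F_u·A_nt = 360 kN → 180 kN.
Block shear governs: 180 kN.

180 kN (block shear governs)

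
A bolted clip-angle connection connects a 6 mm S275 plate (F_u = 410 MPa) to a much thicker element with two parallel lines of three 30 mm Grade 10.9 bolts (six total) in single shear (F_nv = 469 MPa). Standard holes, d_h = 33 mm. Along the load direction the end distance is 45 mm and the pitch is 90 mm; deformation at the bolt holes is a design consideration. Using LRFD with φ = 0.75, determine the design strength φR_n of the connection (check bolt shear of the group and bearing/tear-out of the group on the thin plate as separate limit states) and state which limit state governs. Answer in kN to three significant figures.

631 kN (bearing governs)

Bolt shear: A_b = π·30²/4 = 706.9 mm²; R_n = 469 × 706.9 × 6 × 1 / 1000 = 1989 kN → 0.75 × 1989 = 1490 kN.
Bearing (1.2 l_c t F_u ≤ 2.4 d t F_u): upper limit = 2.4·30·6·410 / 1000 = 177.1 kN.
  Edge l_c = 45 − 33/2 = 28.5 → r_n = 84.13 kN; interior l_c = 90 − 33 = 57 → r_n = 168.3 kN.
  R_n,bearing = 2·84.13 + 4·168.3 = 841.3 kN → 0.75 × 841.3 = 631 kN.
Bearing governs: 631 kN.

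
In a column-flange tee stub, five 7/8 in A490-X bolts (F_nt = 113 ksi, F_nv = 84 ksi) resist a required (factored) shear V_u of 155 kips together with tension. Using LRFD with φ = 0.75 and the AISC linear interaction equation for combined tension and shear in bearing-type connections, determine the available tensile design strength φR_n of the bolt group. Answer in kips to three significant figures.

A_b = π·0.875²/4 = 0.6013 in²; f_rv = 155 / (5 × 0.6013) = 51.55 ksi.
F'_nt = 1.3 F_nt − (F_nt / φF_nv) f_rv = 1.3·113 − (113/(0.75·84))·51.55 = 54.43 ksi, capped at F_nt → F'_nt = 54.43 ksi.
R_n = F'_nt · A_b · n = 54.43 × 0.6013 × 5 = 163.7 kips.
Design strength φR_n = 0.75 × 163.7 = 123 kips.

123 kips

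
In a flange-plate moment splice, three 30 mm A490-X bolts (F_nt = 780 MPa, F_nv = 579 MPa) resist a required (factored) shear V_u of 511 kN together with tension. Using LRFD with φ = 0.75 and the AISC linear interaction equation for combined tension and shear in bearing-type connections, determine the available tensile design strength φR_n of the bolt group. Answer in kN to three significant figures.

924 kN

A_b = π·30²/4 = 706.9 mm²; f_rv = 511 × 1000 / (3 × 706.9) = 241 MPa.
F'_nt = 1.3 F_nt − (F_nt / φF_nv) f_rv = 1.3·780 − (780/(0.75·579))·241 = 581.2 MPa, capped at F_nt → F'_nt = 581.2 MPa.
R_n = F'_nt · A_b · n = 581.2 × 706.9 × 3 / 1000 = 1232 kN.
Design strength φR_n = 0.75 × 1232 = 924 kN.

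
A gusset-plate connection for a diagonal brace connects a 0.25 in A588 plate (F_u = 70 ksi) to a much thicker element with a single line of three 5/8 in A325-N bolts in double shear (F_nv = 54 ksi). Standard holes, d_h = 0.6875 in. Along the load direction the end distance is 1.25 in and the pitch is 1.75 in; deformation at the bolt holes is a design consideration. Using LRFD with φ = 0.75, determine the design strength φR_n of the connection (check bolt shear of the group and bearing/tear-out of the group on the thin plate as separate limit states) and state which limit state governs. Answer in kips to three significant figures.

47.7 kips (bearing governs)

Bolt shear: A_b = π·0.625²/4 = 0.3068 in²; R_n = 54 × 0.3068 × 3 × 2 = 99.4 kips → 0.75 × 99.4 = 74.6 kips.
Bearing (1.2 l_c t F_u ≤ 2.4 d t F_u): upper limit = 2.4·0.625·0.25·70 = 26.25 kips.
  Edge l_c = 1.25 − 0.6875/2 = 0.9062 → r_n = 19.03 kips; interior l_c = 1.75 − 0.6875 = 1.062 → r_n = 22.31 kips.
  R_n,bearing = 1·19.03 + 2·22.31 = 63.66 kips → 0.75 × 63.66 = 47.7 kips.
Bearing governs: 47.7 kips.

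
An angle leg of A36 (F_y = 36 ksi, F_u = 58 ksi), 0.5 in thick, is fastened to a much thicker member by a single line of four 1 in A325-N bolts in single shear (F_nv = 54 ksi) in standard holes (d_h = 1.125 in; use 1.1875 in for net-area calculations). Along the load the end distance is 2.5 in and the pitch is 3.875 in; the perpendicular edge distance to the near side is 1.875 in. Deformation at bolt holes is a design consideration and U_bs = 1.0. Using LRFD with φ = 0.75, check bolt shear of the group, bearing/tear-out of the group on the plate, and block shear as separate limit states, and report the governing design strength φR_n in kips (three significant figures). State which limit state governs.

Bolt shear: A_b = π·1²/4 = 0.7854 in²; R_n = 54 × 0.7854 × 4 × 1 = 169.6 kips → 0.75 × 169.6 = 127 kips.
Bearing: edge l_c = 1.938, r_n = 67.42 kips; interior l_c = 2.75, r_n = 69.6 kips; R_n = 67.42 + 3·69.6 = 276.2 kips → 207 kips.
Block shear: A_gv = 7.062, A_nv = 4.984, A_nt = 0.6406 in²; R_n = min(0.6F_uA_nv, 0.6F_yA_gv) + U_bs·F_u·A_nt = 189.7 kips → 142 kips.
Bolt shear governs: 127 kips.

127 kips (bolt shear governs)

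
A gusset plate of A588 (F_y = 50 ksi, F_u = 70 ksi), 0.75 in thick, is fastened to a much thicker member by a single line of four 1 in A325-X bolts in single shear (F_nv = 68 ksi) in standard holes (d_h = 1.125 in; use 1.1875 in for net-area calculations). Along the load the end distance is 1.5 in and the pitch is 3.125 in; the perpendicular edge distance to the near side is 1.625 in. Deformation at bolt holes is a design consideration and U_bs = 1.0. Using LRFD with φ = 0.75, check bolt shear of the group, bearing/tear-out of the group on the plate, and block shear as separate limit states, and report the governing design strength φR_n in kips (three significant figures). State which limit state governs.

160 kips (bolt shear governs)

Bolt shear: A_b = π·1²/4 = 0.7854 in²; R_n = 68 × 0.7854 × 4 × 1 = 213.6 kips → 0.75 × 213.6 = 160 kips.
Bearing: edge l_c = 0.9375, r_n = 59.06 kips; interior l_c = 2, r_n = 126 kips; R_n = 59.06 + 3·126 = 437.1 kips → 328 kips.
Block shear: A_gv = 8.156, A_nv = 5.039, A_nt = 0.7734 in²; R_n = min(0.6F_uA_nv, 0.6F_yA_gv) + U_bs·F_u·A_nt = 265.8 kips → 199 kips.
Bolt shear governs: 160 kips.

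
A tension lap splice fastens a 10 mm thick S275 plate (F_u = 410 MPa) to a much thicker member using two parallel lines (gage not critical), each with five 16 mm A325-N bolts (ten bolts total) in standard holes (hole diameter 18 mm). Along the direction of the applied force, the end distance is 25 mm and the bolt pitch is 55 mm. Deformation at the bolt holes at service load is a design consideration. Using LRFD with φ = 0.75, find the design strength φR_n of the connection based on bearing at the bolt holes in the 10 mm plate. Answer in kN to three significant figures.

Per bolt r_n = 1.2 l_c t F_u ≤ 2.4 d t F_u; upper limit = 2.4 × 16 × 10 × 410 / 1000 = 157.4 kN.
Edge bolt: l_c = 25 − 18/2 = 16 mm → 1.2 × 16 × 10 × 410 / 1000 = 78.72 → r_n = 78.72 kN.
Interior bolts: l_c = 55 − 18 = 37 mm → 1.2 × 37 × 10 × 410 / 1000 = 182 → r_n = 157.4 kN.
R_n = 2 × 78.72 + 8 × 157.4 = 1417 kN.
Design strength φR_n = 0.75 × 1417 = 1060 kN.

1060 kN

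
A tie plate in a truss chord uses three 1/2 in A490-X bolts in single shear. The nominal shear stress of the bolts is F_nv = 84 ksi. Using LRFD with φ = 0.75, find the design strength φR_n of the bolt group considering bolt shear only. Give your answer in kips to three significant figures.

A_b = π × 0.5² / 4 = 0.1963 in².
R_n = F_nv · A_b · n · n_s = 84 × 0.1963 × 3 × 1 = 49.48 kips.
Design strength φR_n = 0.75 × 49.48 = 37.1 kips.

37.1 kips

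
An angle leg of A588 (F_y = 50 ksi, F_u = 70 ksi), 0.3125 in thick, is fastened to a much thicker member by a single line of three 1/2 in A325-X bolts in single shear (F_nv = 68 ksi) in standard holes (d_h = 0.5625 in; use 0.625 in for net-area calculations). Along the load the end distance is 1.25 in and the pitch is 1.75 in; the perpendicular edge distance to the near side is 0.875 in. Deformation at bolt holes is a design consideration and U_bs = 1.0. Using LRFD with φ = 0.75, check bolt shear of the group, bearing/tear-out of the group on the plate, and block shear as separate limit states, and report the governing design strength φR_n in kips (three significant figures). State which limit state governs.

Bolt shear: A_b = π·0.5²/4 = 0.1963 in²; R_n = 68 × 0.1963 × 3 × 1 = 40.06 kips → 0.75 × 40.06 = 30 kips.
Bearing: edge l_c = 0.9688, r_n = 25.43 kips; interior l_c = 1.188, r_n = 26.25 kips; R_n = 25.43 + 2·26.25 = 77.93 kips → 58.4 kips.
Block shear: A_gv = 1.484, A_nv = 0.9961, A_nt = 0.1758 in²; R_n = min(0.6F_uA_nv, 0.6F_yA_gv) + U_bs·F_u·A_nt = 54.14 kips → 40.6 kips.
Bolt shear governs: 30 kips.

30 kips (bolt shear governs)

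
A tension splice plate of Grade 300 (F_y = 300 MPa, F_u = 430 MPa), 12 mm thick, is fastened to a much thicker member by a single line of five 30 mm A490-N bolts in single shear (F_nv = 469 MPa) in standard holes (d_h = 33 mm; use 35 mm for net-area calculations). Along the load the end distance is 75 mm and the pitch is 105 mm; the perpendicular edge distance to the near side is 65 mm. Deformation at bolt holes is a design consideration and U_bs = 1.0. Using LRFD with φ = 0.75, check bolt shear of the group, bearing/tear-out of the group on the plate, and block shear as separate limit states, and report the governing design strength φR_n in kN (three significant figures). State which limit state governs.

968 kN (block shear governs)

Bolt shear: A_b = π·30²/4 = 706.9 mm²; R_n = 469 × 706.9 × 5 × 1 / 1000 = 1658 kN → 0.75 × 1658 = 1240 kN.
Bearing: edge l_c = 58.5, r_n = 362.2 kN; interior l_c = 72, r_n = 371.5 kN; R_n = 362.2 + 4·371.5 = 1848 kN → 1390 kN.
Block shear: A_gv = 5940, A_nv = 4050, A_nt = 570 mm²; R_n = min(0.6F_uA_nv, 0.6F_yA_gv) + U_bs·F_u·A_nt = 1290 kN → 968 kN.
Block shear governs: 968 kN.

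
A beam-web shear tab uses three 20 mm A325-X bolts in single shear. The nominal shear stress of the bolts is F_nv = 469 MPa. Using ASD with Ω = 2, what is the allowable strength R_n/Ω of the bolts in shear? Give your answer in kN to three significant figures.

A_b = π × 20² / 4 = 314.2 mm².
R_n = F_nv · A_b · n · n_s = 469 × 314.2 × 3 × 1 / 1000 = 442 kN.
Allowable strength R_n/Ω = 442 / 2 = 221 kN.

221 kN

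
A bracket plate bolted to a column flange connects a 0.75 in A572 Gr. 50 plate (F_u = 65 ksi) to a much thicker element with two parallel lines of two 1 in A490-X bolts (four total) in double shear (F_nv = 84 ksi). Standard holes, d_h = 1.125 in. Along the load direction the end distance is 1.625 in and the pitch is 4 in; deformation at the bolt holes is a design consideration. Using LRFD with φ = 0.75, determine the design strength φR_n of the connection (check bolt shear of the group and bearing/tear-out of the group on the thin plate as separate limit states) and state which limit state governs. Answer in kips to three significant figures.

Bolt shear: A_b = π·1²/4 = 0.7854 in²; R_n = 84 × 0.7854 × 4 × 2 = 527.8 kips → 0.75 × 527.8 = 396 kips.
Bearing (1.2 l_c t F_u ≤ 2.4 d t F_u): upper limit = 2.4·1·0.75·65 = 117 kips.
  Edge l_c = 1.625 − 1.125/2 = 1.062 → r_n = 62.16 kips; interior l_c = 4 − 1.125 = 2.875 → r_n = 117 kips.
  R_n,bearing = 2·62.16 + 2·117 = 358.3 kips → 0.75 × 358.3 = 269 kips.
Bearing governs: 269 kips.

269 kips (bearing governs)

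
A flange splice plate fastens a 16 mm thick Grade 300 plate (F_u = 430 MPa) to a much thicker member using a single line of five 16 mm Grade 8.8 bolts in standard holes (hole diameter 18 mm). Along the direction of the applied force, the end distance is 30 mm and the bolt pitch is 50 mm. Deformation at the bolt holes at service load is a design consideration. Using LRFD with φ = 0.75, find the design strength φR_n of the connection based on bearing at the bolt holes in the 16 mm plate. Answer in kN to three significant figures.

Per bolt r_n = 1.2 l_c t F_u ≤ 2.4 d t F_u; upper limit = 2.4 × 16 × 16 × 430 / 1000 = 264.2 kN.
Edge bolt: l_c = 30 − 18/2 = 21 mm → 1.2 × 21 × 16 × 430 / 1000 = 173.4 → r_n = 173.4 kN.
Interior bolts: l_c = 50 − 18 = 32 mm → 1.2 × 32 × 16 × 430 / 1000 = 264.2 → r_n = 264.2 kN.
R_n = 1 × 173.4 + 4 × 264.2 = 1230 kN.
Design strength φR_n = 0.75 × 1230 = 923 kN.

923 kN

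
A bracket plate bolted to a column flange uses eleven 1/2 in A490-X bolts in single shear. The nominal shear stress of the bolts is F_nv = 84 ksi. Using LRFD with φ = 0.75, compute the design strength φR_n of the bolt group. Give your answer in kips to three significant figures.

A_b = π × 0.5² / 4 = 0.1963 in².
R_n = F_nv · A_b · n · n_s = 84 × 0.1963 × 11 × 1 = 181.4 kips.
Design strength φR_n = 0.75 × 181.4 = 136 kips.

136 kips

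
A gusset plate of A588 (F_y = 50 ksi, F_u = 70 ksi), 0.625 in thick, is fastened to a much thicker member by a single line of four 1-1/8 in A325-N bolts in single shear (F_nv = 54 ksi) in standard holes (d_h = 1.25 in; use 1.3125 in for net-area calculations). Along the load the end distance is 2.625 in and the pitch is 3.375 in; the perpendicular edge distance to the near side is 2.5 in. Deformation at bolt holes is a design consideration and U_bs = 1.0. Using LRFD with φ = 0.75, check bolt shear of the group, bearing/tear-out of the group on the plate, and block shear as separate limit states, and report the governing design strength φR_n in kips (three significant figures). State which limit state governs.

161 kips (bolt shear governs)

Bolt shear: A_b = π·1.125²/4 = 0.994 in²; R_n = 54 × 0.994 × 4 × 1 = 214.7 kips → 0.75 × 214.7 = 161 kips.
Bearing: edge l_c = 2, r_n = 105 kips; interior l_c = 2.125, r_n = 111.6 kips; R_n = 105 + 3·111.6 = 439.7 kips → 330 kips.
Block shear: A_gv = 7.969, A_nv = 5.098, A_nt = 1.152 in²; R_n = min(0.6F_uA_nv, 0.6F_yA_gv) + U_bs·F_u·A_nt = 294.8 kips → 221 kips.
Bolt shear governs: 161 kips.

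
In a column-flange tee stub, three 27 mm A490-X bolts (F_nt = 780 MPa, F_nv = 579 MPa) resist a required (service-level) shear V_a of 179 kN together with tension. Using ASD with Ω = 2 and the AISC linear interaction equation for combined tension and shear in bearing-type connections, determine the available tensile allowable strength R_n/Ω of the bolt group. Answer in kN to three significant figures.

630 kN

A_b = π·27²/4 = 572.6 mm²; f_rv = 179 × 1000 / (3 × 572.6) = 104.2 MPa.
F'_nt = 1.3 F_nt − (Ω F_nt / F_nv) f_rv = 1.3·780 − (2·780/579)·104.2 = 733.2 MPa, capped at F_nt → F'_nt = 733.2 MPa.
R_n = F'_nt · A_b · n = 733.2 × 572.6 × 3 / 1000 = 1259 kN.
Allowable strength R_n/Ω = 1259 / 2 = 630 kN.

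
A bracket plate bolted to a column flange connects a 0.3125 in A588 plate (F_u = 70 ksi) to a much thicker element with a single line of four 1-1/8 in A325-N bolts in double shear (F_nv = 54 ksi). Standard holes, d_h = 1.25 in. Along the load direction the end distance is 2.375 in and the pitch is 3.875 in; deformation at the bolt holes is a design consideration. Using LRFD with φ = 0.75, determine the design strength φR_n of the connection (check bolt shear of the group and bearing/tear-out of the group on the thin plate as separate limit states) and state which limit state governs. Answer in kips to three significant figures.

167 kips (bearing governs)

Bolt shear: A_b = π·1.125²/4 = 0.994 in²; R_n = 54 × 0.994 × 4 × 2 = 429.4 kips → 0.75 × 429.4 = 322 kips.
Bearing (1.2 l_c t F_u ≤ 2.4 d t F_u): upper limit = 2.4·1.125·0.3125·70 = 59.06 kips.
  Edge l_c = 2.375 − 1.25/2 = 1.75 → r_n = 45.94 kips; interior l_c = 3.875 − 1.25 = 2.625 → r_n = 59.06 kips.
  R_n,bearing = 1·45.94 + 3·59.06 = 223.1 kips → 0.75 × 223.1 = 167 kips.
Bearing governs: 167 kips.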